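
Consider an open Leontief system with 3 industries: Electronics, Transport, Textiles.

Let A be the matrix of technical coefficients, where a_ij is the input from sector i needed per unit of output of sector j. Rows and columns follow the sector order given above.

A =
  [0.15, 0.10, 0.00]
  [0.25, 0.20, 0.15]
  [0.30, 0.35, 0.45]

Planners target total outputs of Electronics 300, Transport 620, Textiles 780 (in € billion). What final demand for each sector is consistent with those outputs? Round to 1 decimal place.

I − A =
  [   0.85    -0.10     0.00]
  [  -0.25     0.80    -0.15]
  [  -0.30    -0.35     0.55]
d = (I − A) x:
  d_1 = (+0.85)·300 + (-0.10)·620 + (+0.00)·780 = 193.0
  d_2 = (-0.25)·300 + (+0.80)·620 + (-0.15)·780 = 304.0
  d_3 = (-0.30)·300 + (-0.35)·620 + (+0.55)·780 = 122.0

d_1 = 193.0, d_2 = 304.0, d_3 = 122.0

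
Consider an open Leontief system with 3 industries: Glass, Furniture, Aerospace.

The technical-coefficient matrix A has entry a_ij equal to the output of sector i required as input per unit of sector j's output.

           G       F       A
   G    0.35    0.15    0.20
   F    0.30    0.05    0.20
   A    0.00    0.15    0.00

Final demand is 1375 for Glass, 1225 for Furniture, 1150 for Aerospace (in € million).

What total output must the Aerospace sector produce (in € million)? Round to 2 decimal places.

I − A =
  [   0.65    -0.15    -0.20]
  [  -0.30     0.95    -0.20]
  [   0.00    -0.15     1.00]
Cofactors of I−A, C_ij = (−1)^(i+j)·(minor ij) (rows/columns in the sector order above):
  C_11 = (0.95)(1.00) − (-0.20)(-0.15) = 0.9200
  C_12 = −[(-0.30)(1.00) − (-0.20)(0.00)] = 0.3000
  C_13 = (-0.30)(-0.15) − (0.95)(0.00) = 0.0450
  C_21 = −[(-0.15)(1.00) − (-0.20)(-0.15)] = 0.1800
  C_22 = (0.65)(1.00) − (-0.20)(0.00) = 0.6500
  C_23 = −[(0.65)(-0.15) − (-0.15)(0.00)] = 0.0975
  C_31 = (-0.15)(-0.20) − (-0.20)(0.95) = 0.2200
  C_32 = −[(0.65)(-0.20) − (-0.20)(-0.30)] = 0.1900
  C_33 = (0.65)(0.95) − (-0.15)(-0.30) = 0.5725
det(I−A) = Σ_j (I−A)_1j·C_1j = (0.65)(0.9200) + (-0.15)(0.3000) + (-0.20)(0.0450) = 0.5440
adj(I−A) = Cᵀ =
  [ 0.9200   0.1800   0.2200]
  [ 0.3000   0.6500   0.1900]
  [ 0.0450   0.0975   0.5725]
(I − A)⁻¹ = adj(I−A) / det(I−A) ≈
  [   1.6912     0.3309     0.4044]
  [   0.5515     1.1949     0.3493]
  [   0.0827     0.1792     1.0524]
x = (I − A)⁻¹ d = adj(I−A)·d / det(I−A), with det(I−A) = 0.5440:
  x_G = (0.9200·1375 + 0.1800·1225 + 0.2200·1150) / 0.5440 = 1738.50 / 0.5440 ≈ 3195.77
  x_F = (0.3000·1375 + 0.6500·1225 + 0.1900·1150) / 0.5440 = 1427.25 / 0.5440 ≈ 2623.62
  x_A = (0.0450·1375 + 0.0975·1225 + 0.5725·1150) / 0.5440 = 839.6875 / 0.5440 ≈ 1543.54

x_A = 1543.54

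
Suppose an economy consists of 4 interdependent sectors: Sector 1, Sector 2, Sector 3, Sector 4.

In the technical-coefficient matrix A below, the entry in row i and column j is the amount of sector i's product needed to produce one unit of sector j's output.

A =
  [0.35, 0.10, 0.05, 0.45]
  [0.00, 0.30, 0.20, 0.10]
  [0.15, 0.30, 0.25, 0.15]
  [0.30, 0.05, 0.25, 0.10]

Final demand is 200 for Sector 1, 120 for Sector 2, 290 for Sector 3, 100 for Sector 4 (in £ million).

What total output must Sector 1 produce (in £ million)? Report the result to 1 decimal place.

x_1 = 966.0

I − A =
  [   0.65    -0.10    -0.05    -0.45]
  [   0.00     0.70    -0.20    -0.10]
  [  -0.15    -0.30     0.75    -0.15]
  [  -0.30    -0.05    -0.25     0.90]
Compute the cofactors C_ij = (−1)^(i+j)·(3×3 minor ij) of I−A; the adjugate is their transpose:
adj(I−A) = Cᵀ =
  [ 0.37950   0.12825   0.13500   0.22650]
  [ 0.06225   0.28725   0.10775   0.08100]
  [ 0.13425   0.16125   0.30875   0.13650]
  [ 0.16725   0.10350   0.13675   0.29400]
det(I−A) = Σ_j (I−A)_1j·C_1j = (0.65)(0.37950) + (-0.10)(0.06225) + (-0.05)(0.13425) + (-0.45)(0.16725) = 0.158475
(I − A)⁻¹ = adj(I−A) / det(I−A) ≈
  [   2.3947     0.8093     0.8519     1.4292]
  [   0.3928     1.8126     0.6799     0.5111]
  [   0.8471     1.0175     1.9483     0.8613]
  [   1.0554     0.6531     0.8629     1.8552]
x = (I − A)⁻¹ d = adj(I−A)·d / det(I−A), with det(I−A) = 0.158475:
  x_1 = (0.37950·200 + 0.12825·120 + 0.13500·290 + 0.22650·100) / 0.158475 = 153.09 / 0.158475 ≈ 966.0
  x_2 = (0.06225·200 + 0.28725·120 + 0.10775·290 + 0.08100·100) / 0.158475 = 86.2675 / 0.158475 ≈ 544.4
  x_3 = (0.13425·200 + 0.16125·120 + 0.30875·290 + 0.13650·100) / 0.158475 = 149.3875 / 0.158475 ≈ 942.7
  x_4 = (0.16725·200 + 0.10350·120 + 0.13675·290 + 0.29400·100) / 0.158475 = 114.9275 / 0.158475 ≈ 725.2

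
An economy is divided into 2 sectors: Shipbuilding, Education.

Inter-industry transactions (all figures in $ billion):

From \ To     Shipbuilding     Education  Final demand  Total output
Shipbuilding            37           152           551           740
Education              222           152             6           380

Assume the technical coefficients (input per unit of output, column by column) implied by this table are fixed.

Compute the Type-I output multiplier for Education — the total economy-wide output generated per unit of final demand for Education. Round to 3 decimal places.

Technical coefficients a_ij = z_ij / X_j:
  a_11 = 37/740 = 0.05, a_21 = 222/740 = 0.30
  a_12 = 152/380 = 0.40, a_22 = 152/380 = 0.40
I − A =
  [   0.95    -0.40]
  [  -0.30     0.60]
det(I−A) = (0.95)(0.60) − (-0.40)(-0.30) = 0.4500
adj(I−A) = [[0.60, 0.40], [0.30, 0.95]]
(I − A)⁻¹ = adj(I−A) / det(I−A) ≈
  [   1.3333     0.8889]
  [   0.6667     2.1111]
The output multiplier for sector j is the column-j sum of the Leontief inverse (I − A)⁻¹ = adj(I−A) / det(I−A).
Column 2 of adj(I−A): (0.40, 0.95); det(I−A) = 0.4500.
m_2 = (0.40 + 0.95) / 0.4500 = 1.35 / 0.4500 = 3.000.

m_2 = 3.000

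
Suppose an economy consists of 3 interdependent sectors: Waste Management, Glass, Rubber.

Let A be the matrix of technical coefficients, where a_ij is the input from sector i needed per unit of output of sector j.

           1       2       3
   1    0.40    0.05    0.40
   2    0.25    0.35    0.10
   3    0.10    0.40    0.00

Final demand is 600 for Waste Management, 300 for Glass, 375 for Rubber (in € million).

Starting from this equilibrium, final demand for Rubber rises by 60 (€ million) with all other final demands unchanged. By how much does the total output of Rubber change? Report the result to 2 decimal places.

I − A =
  [   0.60    -0.05    -0.40]
  [  -0.25     0.65    -0.10]
  [  -0.10    -0.40     1.00]
Cofactors of I−A, C_ij = (−1)^(i+j)·(minor ij) (rows/columns in the sector order above):
  C_11 = (0.65)(1.00) − (-0.10)(-0.40) = 0.6100
  C_12 = −[(-0.25)(1.00) − (-0.10)(-0.10)] = 0.2600
  C_13 = (-0.25)(-0.40) − (0.65)(-0.10) = 0.1650
  C_21 = −[(-0.05)(1.00) − (-0.40)(-0.40)] = 0.2100
  C_22 = (0.60)(1.00) − (-0.40)(-0.10) = 0.5600
  C_23 = −[(0.60)(-0.40) − (-0.05)(-0.10)] = 0.2450
  C_31 = (-0.05)(-0.10) − (-0.40)(0.65) = 0.2650
  C_32 = −[(0.60)(-0.10) − (-0.40)(-0.25)] = 0.1600
  C_33 = (0.60)(0.65) − (-0.05)(-0.25) = 0.3775
det(I−A) = Σ_j (I−A)_1j·C_1j = (0.60)(0.6100) + (-0.05)(0.2600) + (-0.40)(0.1650) = 0.2870
adj(I−A) = Cᵀ =
  [ 0.6100   0.2100   0.2650]
  [ 0.2600   0.5600   0.1600]
  [ 0.1650   0.2450   0.3775]
(I − A)⁻¹ = adj(I−A) / det(I−A) ≈
  [   2.1254     0.7317     0.9233]
  [   0.9059     1.9512     0.5575]
  [   0.5749     0.8537     1.3153]
Δx = (I − A)⁻¹ Δd with Δd having +60 in the Rubber component and 0 elsewhere.
So Δx_3 = L_33 · (+60), where L_33 = adj(I−A)_33 / det(I−A) = 0.3775 / 0.2870.
Δx_3 = 0.3775 × (+60) / 0.2870 = 22.65 / 0.2870 ≈ 78.92.

Δx_3 = 78.92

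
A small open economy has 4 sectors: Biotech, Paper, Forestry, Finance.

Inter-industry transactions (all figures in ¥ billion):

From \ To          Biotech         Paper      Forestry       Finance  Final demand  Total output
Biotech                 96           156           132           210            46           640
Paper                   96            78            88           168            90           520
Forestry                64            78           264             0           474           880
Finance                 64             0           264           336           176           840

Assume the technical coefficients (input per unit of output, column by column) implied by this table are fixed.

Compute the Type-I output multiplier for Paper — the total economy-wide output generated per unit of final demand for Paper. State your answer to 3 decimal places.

m_2 = 2.776

Technical coefficients a_ij = z_ij / X_j:
  a_11 = 96/640 = 0.15, a_21 = 96/640 = 0.15, a_31 = 64/640 = 0.10, a_41 = 64/640 = 0.10
  a_12 = 156/520 = 0.30, a_22 = 78/520 = 0.15, a_32 = 78/520 = 0.15, a_42 = 0/520 = 0.00
  a_13 = 132/880 = 0.15, a_23 = 88/880 = 0.10, a_33 = 264/880 = 0.30, a_43 = 264/880 = 0.30
  a_14 = 210/840 = 0.25, a_24 = 168/840 = 0.20, a_34 = 0/840 = 0.00, a_44 = 336/840 = 0.40
I − A =
  [   0.85    -0.30    -0.15    -0.25]
  [  -0.15     0.85    -0.10    -0.20]
  [  -0.10    -0.15     0.70     0.00]
  [  -0.10     0.00    -0.30     0.60]
Compute the cofactors C_ij = (−1)^(i+j)·(3×3 minor ij) of I−A; the adjugate is their transpose:
adj(I−A) = Cᵀ =
  [ 0.339000   0.150750   0.176250   0.191500]
  [ 0.089000   0.323000   0.127250   0.144750]
  [ 0.067500   0.090750   0.379250   0.058375]
  [ 0.090250   0.070500   0.219000   0.442375]
det(I−A) = Σ_j (I−A)_1j·C_1j = (0.85)(0.339000) + (-0.30)(0.089000) + (-0.15)(0.067500) + (-0.25)(0.090250) = 0.2287625
(I − A)⁻¹ = adj(I−A) / det(I−A) ≈
  [   1.4819     0.6590     0.7704     0.8371]
  [   0.3890     1.4119     0.5563     0.6328]
  [   0.2951     0.3967     1.6578     0.2552]
  [   0.3945     0.3082     0.9573     1.9338]
The output multiplier for sector j is the column-j sum of the Leontief inverse (I − A)⁻¹ = adj(I−A) / det(I−A).
Column 2 of adj(I−A): (0.150750, 0.323000, 0.090750, 0.070500); det(I−A) = 0.2287625.
m_2 = (0.150750 + 0.323000 + 0.090750 + 0.070500) / 0.2287625 = 0.635 / 0.2287625 ≈ 2.776.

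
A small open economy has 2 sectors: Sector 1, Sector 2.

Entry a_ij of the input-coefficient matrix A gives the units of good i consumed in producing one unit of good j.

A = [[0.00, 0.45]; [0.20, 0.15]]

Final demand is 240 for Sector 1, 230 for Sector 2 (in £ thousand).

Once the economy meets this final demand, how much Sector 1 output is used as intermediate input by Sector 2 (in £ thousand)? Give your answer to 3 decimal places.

I − A =
  [   1.00    -0.45]
  [  -0.20     0.85]
det(I−A) = (1.00)(0.85) − (-0.45)(-0.20) = 0.7600
adj(I−A) = [[0.85, 0.45], [0.20, 1.00]]
(I − A)⁻¹ = adj(I−A) / det(I−A) ≈
  [   1.1184     0.5921]
  [   0.2632     1.3158]
First solve x = (I − A)⁻¹ d = adj(I−A)·d / det(I−A); in particular x_2 = (0.20·240 + 1.00·230) / 0.7600 = 278.00 / 0.7600 ≈ 365.78947.
Intermediate flow from 1 to 2: z_12 = a_12 · x_2 = 0.45 × 278.00 / 0.7600 = 125.10 / 0.7600 ≈ 164.605.

z_12 = 164.605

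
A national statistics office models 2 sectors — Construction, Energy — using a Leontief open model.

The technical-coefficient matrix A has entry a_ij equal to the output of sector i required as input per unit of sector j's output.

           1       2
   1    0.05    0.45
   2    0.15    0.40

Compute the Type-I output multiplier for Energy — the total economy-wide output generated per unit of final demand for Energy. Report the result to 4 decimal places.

I − A =
  [   0.95    -0.45]
  [  -0.15     0.60]
det(I−A) = (0.95)(0.60) − (-0.45)(-0.15) = 0.5025
adj(I−A) = [[0.60, 0.45], [0.15, 0.95]]
(I − A)⁻¹ = adj(I−A) / det(I−A) ≈
  [   1.19403     0.89552]
  [   0.29851     1.89055]
The output multiplier for sector j is the column-j sum of the Leontief inverse (I − A)⁻¹ = adj(I−A) / det(I−A).
Column 2 of adj(I−A): (0.45, 0.95); det(I−A) = 0.5025.
m_2 = (0.45 + 0.95) / 0.5025 = 1.40 / 0.5025 ≈ 2.7861.

m_2 = 2.7861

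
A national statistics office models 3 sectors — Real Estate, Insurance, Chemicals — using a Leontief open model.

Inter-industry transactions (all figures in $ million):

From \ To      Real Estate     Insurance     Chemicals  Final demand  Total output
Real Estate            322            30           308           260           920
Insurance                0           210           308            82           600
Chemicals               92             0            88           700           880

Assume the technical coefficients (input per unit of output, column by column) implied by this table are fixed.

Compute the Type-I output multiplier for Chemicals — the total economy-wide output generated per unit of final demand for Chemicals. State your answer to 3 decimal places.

Technical coefficients a_ij = z_ij / X_j:
  a_11 = 322/920 = 0.35, a_21 = 0/920 = 0.00, a_31 = 92/920 = 0.10
  a_12 = 30/600 = 0.05, a_22 = 210/600 = 0.35, a_32 = 0/600 = 0.00
  a_13 = 308/880 = 0.35, a_23 = 308/880 = 0.35, a_33 = 88/880 = 0.10
I − A =
  [   0.65    -0.05    -0.35]
  [   0.00     0.65    -0.35]
  [  -0.10     0.00     0.90]
Cofactors of I−A, C_ij = (−1)^(i+j)·(minor ij) (rows/columns in the sector order above):
  C_11 = (0.65)(0.90) − (-0.35)(0.00) = 0.5850
  C_12 = −[(0.00)(0.90) − (-0.35)(-0.10)] = 0.0350
  C_13 = (0.00)(0.00) − (0.65)(-0.10) = 0.0650
  C_21 = −[(-0.05)(0.90) − (-0.35)(0.00)] = 0.0450
  C_22 = (0.65)(0.90) − (-0.35)(-0.10) = 0.5500
  C_23 = −[(0.65)(0.00) − (-0.05)(-0.10)] = 0.0050
  C_31 = (-0.05)(-0.35) − (-0.35)(0.65) = 0.2450
  C_32 = −[(0.65)(-0.35) − (-0.35)(0.00)] = 0.2275
  C_33 = (0.65)(0.65) − (-0.05)(0.00) = 0.4225
det(I−A) = Σ_j (I−A)_1j·C_1j = (0.65)(0.5850) + (-0.05)(0.0350) + (-0.35)(0.0650) = 0.35575
adj(I−A) = Cᵀ =
  [ 0.5850   0.0450   0.2450]
  [ 0.0350   0.5500   0.2275]
  [ 0.0650   0.0050   0.4225]
(I − A)⁻¹ = adj(I−A) / det(I−A) ≈
  [   1.6444     0.1265     0.6887]
  [   0.0984     1.5460     0.6395]
  [   0.1827     0.0141     1.1876]
The output multiplier for sector j is the column-j sum of the Leontief inverse (I − A)⁻¹ = adj(I−A) / det(I−A).
Column 3 of adj(I−A): (0.2450, 0.2275, 0.4225); det(I−A) = 0.35575.
m_3 = (0.2450 + 0.2275 + 0.4225) / 0.35575 = 0.895 / 0.35575 ≈ 2.516.

m_3 = 2.516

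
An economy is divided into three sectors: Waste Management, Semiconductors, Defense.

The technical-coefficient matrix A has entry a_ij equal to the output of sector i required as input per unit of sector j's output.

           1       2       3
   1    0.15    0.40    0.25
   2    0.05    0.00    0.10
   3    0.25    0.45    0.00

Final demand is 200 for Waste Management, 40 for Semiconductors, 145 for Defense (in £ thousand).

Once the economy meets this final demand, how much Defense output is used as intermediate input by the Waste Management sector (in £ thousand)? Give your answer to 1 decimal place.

I − A =
  [   0.85    -0.40    -0.25]
  [  -0.05     1.00    -0.10]
  [  -0.25    -0.45     1.00]
Cofactors of I−A, C_ij = (−1)^(i+j)·(minor ij) (rows/columns in the sector order above):
  C_11 = (1.00)(1.00) − (-0.10)(-0.45) = 0.9550
  C_12 = −[(-0.05)(1.00) − (-0.10)(-0.25)] = 0.0750
  C_13 = (-0.05)(-0.45) − (1.00)(-0.25) = 0.2725
  C_21 = −[(-0.40)(1.00) − (-0.25)(-0.45)] = 0.5125
  C_22 = (0.85)(1.00) − (-0.25)(-0.25) = 0.7875
  C_23 = −[(0.85)(-0.45) − (-0.40)(-0.25)] = 0.4825
  C_31 = (-0.40)(-0.10) − (-0.25)(1.00) = 0.2900
  C_32 = −[(0.85)(-0.10) − (-0.25)(-0.05)] = 0.0975
  C_33 = (0.85)(1.00) − (-0.40)(-0.05) = 0.8300
det(I−A) = Σ_j (I−A)_1j·C_1j = (0.85)(0.9550) + (-0.40)(0.0750) + (-0.25)(0.2725) = 0.713625
adj(I−A) = Cᵀ =
  [ 0.9550   0.5125   0.2900]
  [ 0.0750   0.7875   0.0975]
  [ 0.2725   0.4825   0.8300]
(I − A)⁻¹ = adj(I−A) / det(I−A) ≈
  [   1.3382     0.7182     0.4064]
  [   0.1051     1.1035     0.1366]
  [   0.3819     0.6761     1.1631]
First solve x = (I − A)⁻¹ d = adj(I−A)·d / det(I−A); in particular x_1 = (0.9550·200 + 0.5125·40 + 0.2900·145) / 0.713625 = 253.55 / 0.713625 ≈ 355.299.
Intermediate flow from 3 to 1: z_31 = a_31 · x_1 = 0.25 × 253.55 / 0.713625 = 63.3875 / 0.713625 ≈ 88.8.

z_31 = 88.8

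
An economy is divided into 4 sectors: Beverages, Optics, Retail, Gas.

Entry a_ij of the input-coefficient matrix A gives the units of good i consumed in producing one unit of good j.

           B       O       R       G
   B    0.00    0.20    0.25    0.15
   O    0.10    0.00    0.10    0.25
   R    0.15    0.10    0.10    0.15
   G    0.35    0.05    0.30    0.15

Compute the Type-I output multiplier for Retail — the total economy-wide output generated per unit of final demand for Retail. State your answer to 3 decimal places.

m_R = 2.959

I − A =
  [   1.00    -0.20    -0.25    -0.15]
  [  -0.10     1.00    -0.10    -0.25]
  [  -0.15    -0.10     0.90    -0.15]
  [  -0.35    -0.05    -0.30     0.85]
Compute the cofactors C_ij = (−1)^(i+j)·(3×3 minor ij) of I−A; the adjugate is their transpose:
adj(I−A) = Cᵀ =
  [ 0.692000   0.178375   0.287125   0.225250]
  [ 0.180000   0.621000   0.202375   0.250125]
  [ 0.196125   0.124375   0.749750   0.203500]
  [ 0.364750   0.153875   0.394750   0.829000]
det(I−A) = Σ_j (I−A)_1j·C_1j = (1.00)(0.692000) + (-0.20)(0.180000) + (-0.25)(0.196125) + (-0.15)(0.364750) = 0.55225625
(I − A)⁻¹ = adj(I−A) / det(I−A) ≈
  [   1.2530     0.3230     0.5199     0.4079]
  [   0.3259     1.1245     0.3665     0.4529]
  [   0.3551     0.2252     1.3576     0.3685]
  [   0.6605     0.2786     0.7148     1.5011]
The output multiplier for sector j is the column-j sum of the Leontief inverse (I − A)⁻¹ = adj(I−A) / det(I−A).
Column R of adj(I−A): (0.287125, 0.202375, 0.749750, 0.394750); det(I−A) = 0.55225625.
m_R = (0.287125 + 0.202375 + 0.749750 + 0.394750) / 0.55225625 = 1.634 / 0.55225625 ≈ 2.959.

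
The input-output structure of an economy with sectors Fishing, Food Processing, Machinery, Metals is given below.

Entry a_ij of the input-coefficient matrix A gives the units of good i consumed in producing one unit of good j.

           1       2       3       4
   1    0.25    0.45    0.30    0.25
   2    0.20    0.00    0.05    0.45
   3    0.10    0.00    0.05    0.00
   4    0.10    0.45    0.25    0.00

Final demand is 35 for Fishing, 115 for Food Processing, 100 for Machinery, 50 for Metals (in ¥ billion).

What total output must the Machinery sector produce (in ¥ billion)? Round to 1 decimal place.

x_3 = 146.1

I − A =
  [   0.75    -0.45    -0.30    -0.25]
  [  -0.20     1.00    -0.05    -0.45]
  [  -0.10     0.00     0.95     0.00]
  [  -0.10    -0.45    -0.25     1.00]
Compute the cofactors C_ij = (−1)^(i+j)·(3×3 minor ij) of I−A; the adjugate is their transpose:
adj(I−A) = Cᵀ =
  [ 0.757625   0.534375   0.380500   0.429875]
  [ 0.249000   0.652500   0.206625   0.355875]
  [ 0.079750   0.056250   0.440375   0.045250]
  [ 0.207750   0.361125   0.241125   0.594750]
det(I−A) = Σ_j (I−A)_1j·C_1j = (0.75)(0.757625) + (-0.45)(0.249000) + (-0.30)(0.079750) + (-0.25)(0.207750) = 0.38030625
(I − A)⁻¹ = adj(I−A) / det(I−A) ≈
  [   1.9921     1.4051     1.0005     1.1303]
  [   0.6547     1.7157     0.5433     0.9358]
  [   0.2097     0.1479     1.1579     0.1190]
  [   0.5463     0.9496     0.6340     1.5639]
x = (I − A)⁻¹ d = adj(I−A)·d / det(I−A), with det(I−A) = 0.38030625:
  x_1 = (0.757625·35 + 0.534375·115 + 0.380500·100 + 0.429875·50) / 0.38030625 = 147.51375 / 0.38030625 ≈ 387.9
  x_2 = (0.249000·35 + 0.652500·115 + 0.206625·100 + 0.355875·50) / 0.38030625 = 122.20875 / 0.38030625 ≈ 321.3
  x_3 = (0.079750·35 + 0.056250·115 + 0.440375·100 + 0.045250·50) / 0.38030625 = 55.56 / 0.38030625 ≈ 146.1
  x_4 = (0.207750·35 + 0.361125·115 + 0.241125·100 + 0.594750·50) / 0.38030625 = 102.650625 / 0.38030625 ≈ 269.9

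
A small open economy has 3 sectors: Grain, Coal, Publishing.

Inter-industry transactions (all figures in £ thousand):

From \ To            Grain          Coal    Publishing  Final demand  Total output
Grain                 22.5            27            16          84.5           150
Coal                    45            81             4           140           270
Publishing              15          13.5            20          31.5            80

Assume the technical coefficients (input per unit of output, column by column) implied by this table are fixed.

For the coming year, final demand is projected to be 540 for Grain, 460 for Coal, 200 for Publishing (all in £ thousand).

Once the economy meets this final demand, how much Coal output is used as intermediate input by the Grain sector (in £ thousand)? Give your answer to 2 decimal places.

z_CG = 260.01

Technical coefficients a_ij = z_ij / X_j:
  a_GG = 22.5/150 = 0.15, a_CG = 45/150 = 0.30, a_PG = 15/150 = 0.10
  a_GC = 27/270 = 0.10, a_CC = 81/270 = 0.30, a_PC = 13.5/270 = 0.05
  a_GP = 16/80 = 0.20, a_CP = 4/80 = 0.05, a_PP = 20/80 = 0.25
I − A =
  [   0.85    -0.10    -0.20]
  [  -0.30     0.70    -0.05]
  [  -0.10    -0.05     0.75]
Cofactors of I−A, C_ij = (−1)^(i+j)·(minor ij) (rows/columns in the sector order above):
  C_11 = (0.70)(0.75) − (-0.05)(-0.05) = 0.5225
  C_12 = −[(-0.30)(0.75) − (-0.05)(-0.10)] = 0.2300
  C_13 = (-0.30)(-0.05) − (0.70)(-0.10) = 0.0850
  C_21 = −[(-0.10)(0.75) − (-0.20)(-0.05)] = 0.0850
  C_22 = (0.85)(0.75) − (-0.20)(-0.10) = 0.6175
  C_23 = −[(0.85)(-0.05) − (-0.10)(-0.10)] = 0.0525
  C_31 = (-0.10)(-0.05) − (-0.20)(0.70) = 0.1450
  C_32 = −[(0.85)(-0.05) − (-0.20)(-0.30)] = 0.1025
  C_33 = (0.85)(0.70) − (-0.10)(-0.30) = 0.5650
det(I−A) = Σ_j (I−A)_1j·C_1j = (0.85)(0.5225) + (-0.10)(0.2300) + (-0.20)(0.0850) = 0.404125
adj(I−A) = Cᵀ =
  [ 0.5225   0.0850   0.1450]
  [ 0.2300   0.6175   0.1025]
  [ 0.0850   0.0525   0.5650]
(I − A)⁻¹ = adj(I−A) / det(I−A) ≈
  [   1.2929     0.2103     0.3588]
  [   0.5691     1.5280     0.2536]
  [   0.2103     0.1299     1.3981]
First solve x = (I − A)⁻¹ d = adj(I−A)·d / det(I−A); in particular x_G = (0.5225·540 + 0.0850·460 + 0.1450·200) / 0.404125 = 350.25 / 0.404125 ≈ 866.6873.
Intermediate flow from C to G: z_CG = a_CG · x_G = 0.30 × 350.25 / 0.404125 = 105.075 / 0.404125 ≈ 260.01.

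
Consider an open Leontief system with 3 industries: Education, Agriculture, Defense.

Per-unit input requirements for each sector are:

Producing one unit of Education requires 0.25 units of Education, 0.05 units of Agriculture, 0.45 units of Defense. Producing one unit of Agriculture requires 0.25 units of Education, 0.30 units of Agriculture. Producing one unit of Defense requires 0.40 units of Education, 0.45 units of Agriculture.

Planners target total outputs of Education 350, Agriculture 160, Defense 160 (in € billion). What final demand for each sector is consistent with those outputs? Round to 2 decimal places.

d_E = 158.50, d_A = 22.50, d_D = 2.50

I − A =
  [   0.75    -0.25    -0.40]
  [  -0.05     0.70    -0.45]
  [  -0.45     0.00     1.00]
d = (I − A) x:
  d_E = (+0.75)·350 + (-0.25)·160 + (-0.40)·160 = 158.50
  d_A = (-0.05)·350 + (+0.70)·160 + (-0.45)·160 = 22.50
  d_D = (-0.45)·350 + (+0.00)·160 + (+1.00)·160 = 2.50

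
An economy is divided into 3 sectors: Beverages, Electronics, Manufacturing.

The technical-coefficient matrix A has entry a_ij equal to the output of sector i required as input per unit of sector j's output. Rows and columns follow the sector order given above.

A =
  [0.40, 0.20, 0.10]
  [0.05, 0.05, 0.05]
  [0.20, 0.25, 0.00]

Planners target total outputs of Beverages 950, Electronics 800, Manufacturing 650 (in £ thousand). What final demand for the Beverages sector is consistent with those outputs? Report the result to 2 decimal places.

d_1 = 345.00

I − A =
  [   0.60    -0.20    -0.10]
  [  -0.05     0.95    -0.05]
  [  -0.20    -0.25     1.00]
d = (I − A) x:
  d_1 = (+0.60)·950 + (-0.20)·800 + (-0.10)·650 = 345.00
  d_2 = (-0.05)·950 + (+0.95)·800 + (-0.05)·650 = 680.00
  d_3 = (-0.20)·950 + (-0.25)·800 + (+1.00)·650 = 260.00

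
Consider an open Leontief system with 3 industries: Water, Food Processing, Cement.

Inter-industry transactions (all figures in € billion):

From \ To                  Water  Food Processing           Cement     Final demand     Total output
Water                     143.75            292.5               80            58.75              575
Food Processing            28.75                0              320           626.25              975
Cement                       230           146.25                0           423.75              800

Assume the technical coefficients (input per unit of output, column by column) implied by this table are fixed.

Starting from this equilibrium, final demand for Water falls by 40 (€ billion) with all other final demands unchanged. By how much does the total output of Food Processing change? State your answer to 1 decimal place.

Δx_2 = -14.0

Technical coefficients a_ij = z_ij / X_j:
  a_11 = 143.75/575 = 0.25, a_21 = 28.75/575 = 0.05, a_31 = 230/575 = 0.40
  a_12 = 292.5/975 = 0.30, a_22 = 0/975 = 0.00, a_32 = 146.25/975 = 0.15
  a_13 = 80/800 = 0.10, a_23 = 320/800 = 0.40, a_33 = 0/800 = 0.00
I − A =
  [   0.75    -0.30    -0.10]
  [  -0.05     1.00    -0.40]
  [  -0.40    -0.15     1.00]
Cofactors of I−A, C_ij = (−1)^(i+j)·(minor ij) (rows/columns in the sector order above):
  C_11 = (1.00)(1.00) − (-0.40)(-0.15) = 0.9400
  C_12 = −[(-0.05)(1.00) − (-0.40)(-0.40)] = 0.2100
  C_13 = (-0.05)(-0.15) − (1.00)(-0.40) = 0.4075
  C_21 = −[(-0.30)(1.00) − (-0.10)(-0.15)] = 0.3150
  C_22 = (0.75)(1.00) − (-0.10)(-0.40) = 0.7100
  C_23 = −[(0.75)(-0.15) − (-0.30)(-0.40)] = 0.2325
  C_31 = (-0.30)(-0.40) − (-0.10)(1.00) = 0.2200
  C_32 = −[(0.75)(-0.40) − (-0.10)(-0.05)] = 0.3050
  C_33 = (0.75)(1.00) − (-0.30)(-0.05) = 0.7350
det(I−A) = Σ_j (I−A)_1j·C_1j = (0.75)(0.9400) + (-0.30)(0.2100) + (-0.10)(0.4075) = 0.60125
adj(I−A) = Cᵀ =
  [ 0.9400   0.3150   0.2200]
  [ 0.2100   0.7100   0.3050]
  [ 0.4075   0.2325   0.7350]
(I − A)⁻¹ = adj(I−A) / det(I−A) ≈
  [   1.5634     0.5239     0.3659]
  [   0.3493     1.1809     0.5073]
  [   0.6778     0.3867     1.2225]
Δx = (I − A)⁻¹ Δd with Δd having -40 in the Water component and 0 elsewhere.
So Δx_2 = L_21 · (-40), where L_21 = adj(I−A)_21 / det(I−A) = 0.2100 / 0.60125.
Δx_2 = 0.2100 × (-40) / 0.60125 = -8.40 / 0.60125 ≈ -14.0.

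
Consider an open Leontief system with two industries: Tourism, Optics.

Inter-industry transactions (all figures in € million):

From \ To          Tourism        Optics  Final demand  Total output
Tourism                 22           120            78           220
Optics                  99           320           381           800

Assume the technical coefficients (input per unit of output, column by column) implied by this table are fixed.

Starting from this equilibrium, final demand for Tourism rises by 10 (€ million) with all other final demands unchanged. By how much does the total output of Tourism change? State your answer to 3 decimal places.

Δx_1 = 12.698

Technical coefficients a_ij = z_ij / X_j:
  a_11 = 22/220 = 0.10, a_21 = 99/220 = 0.45
  a_12 = 120/800 = 0.15, a_22 = 320/800 = 0.40
I − A =
  [   0.90    -0.15]
  [  -0.45     0.60]
det(I−A) = (0.90)(0.60) − (-0.15)(-0.45) = 0.4725
adj(I−A) = [[0.60, 0.15], [0.45, 0.90]]
(I − A)⁻¹ = adj(I−A) / det(I−A) ≈
  [   1.2698     0.3175]
  [   0.9524     1.9048]
Δx = (I − A)⁻¹ Δd with Δd having +10 in the Tourism component and 0 elsewhere.
So Δx_1 = L_11 · (+10), where L_11 = adj(I−A)_11 / det(I−A) = 0.60 / 0.4725.
Δx_1 = 0.60 × (+10) / 0.4725 = 6.00 / 0.4725 ≈ 12.698.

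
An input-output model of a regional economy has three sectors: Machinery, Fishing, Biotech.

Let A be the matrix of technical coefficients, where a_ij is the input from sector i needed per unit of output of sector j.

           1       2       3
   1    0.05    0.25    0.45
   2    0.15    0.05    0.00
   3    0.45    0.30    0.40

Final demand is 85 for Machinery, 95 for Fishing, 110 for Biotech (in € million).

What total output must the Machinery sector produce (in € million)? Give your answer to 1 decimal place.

I − A =
  [   0.95    -0.25    -0.45]
  [  -0.15     0.95     0.00]
  [  -0.45    -0.30     0.60]
Cofactors of I−A, C_ij = (−1)^(i+j)·(minor ij) (rows/columns in the sector order above):
  C_11 = (0.95)(0.60) − (0.00)(-0.30) = 0.5700
  C_12 = −[(-0.15)(0.60) − (0.00)(-0.45)] = 0.0900
  C_13 = (-0.15)(-0.30) − (0.95)(-0.45) = 0.4725
  C_21 = −[(-0.25)(0.60) − (-0.45)(-0.30)] = 0.2850
  C_22 = (0.95)(0.60) − (-0.45)(-0.45) = 0.3675
  C_23 = −[(0.95)(-0.30) − (-0.25)(-0.45)] = 0.3975
  C_31 = (-0.25)(0.00) − (-0.45)(0.95) = 0.4275
  C_32 = −[(0.95)(0.00) − (-0.45)(-0.15)] = 0.0675
  C_33 = (0.95)(0.95) − (-0.25)(-0.15) = 0.8650
det(I−A) = Σ_j (I−A)_1j·C_1j = (0.95)(0.5700) + (-0.25)(0.0900) + (-0.45)(0.4725) = 0.306375
adj(I−A) = Cᵀ =
  [ 0.5700   0.2850   0.4275]
  [ 0.0900   0.3675   0.0675]
  [ 0.4725   0.3975   0.8650]
(I − A)⁻¹ = adj(I−A) / det(I−A) ≈
  [   1.8605     0.9302     1.3953]
  [   0.2938     1.1995     0.2203]
  [   1.5422     1.2974     2.8233]
x = (I − A)⁻¹ d = adj(I−A)·d / det(I−A), with det(I−A) = 0.306375:
  x_1 = (0.5700·85 + 0.2850·95 + 0.4275·110) / 0.306375 = 122.55 / 0.306375 = 400.0
  x_2 = (0.0900·85 + 0.3675·95 + 0.0675·110) / 0.306375 = 49.9875 / 0.306375 ≈ 163.2
  x_3 = (0.4725·85 + 0.3975·95 + 0.8650·110) / 0.306375 = 173.075 / 0.306375 ≈ 564.9

x_1 = 400.0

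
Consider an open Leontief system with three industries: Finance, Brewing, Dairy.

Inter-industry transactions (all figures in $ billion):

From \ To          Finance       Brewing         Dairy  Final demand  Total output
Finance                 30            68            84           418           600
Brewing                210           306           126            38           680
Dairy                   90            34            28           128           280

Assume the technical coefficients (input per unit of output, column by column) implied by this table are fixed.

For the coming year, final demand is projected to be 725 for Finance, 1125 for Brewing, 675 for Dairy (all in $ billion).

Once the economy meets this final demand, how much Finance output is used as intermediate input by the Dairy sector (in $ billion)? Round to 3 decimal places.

Technical coefficients a_ij = z_ij / X_j:
  a_11 = 30/600 = 0.05, a_21 = 210/600 = 0.35, a_31 = 90/600 = 0.15
  a_12 = 68/680 = 0.10, a_22 = 306/680 = 0.45, a_32 = 34/680 = 0.05
  a_13 = 84/280 = 0.30, a_23 = 126/280 = 0.45, a_33 = 28/280 = 0.10
I − A =
  [   0.95    -0.10    -0.30]
  [  -0.35     0.55    -0.45]
  [  -0.15    -0.05     0.90]
Cofactors of I−A, C_ij = (−1)^(i+j)·(minor ij) (rows/columns in the sector order above):
  C_11 = (0.55)(0.90) − (-0.45)(-0.05) = 0.4725
  C_12 = −[(-0.35)(0.90) − (-0.45)(-0.15)] = 0.3825
  C_13 = (-0.35)(-0.05) − (0.55)(-0.15) = 0.1000
  C_21 = −[(-0.10)(0.90) − (-0.30)(-0.05)] = 0.1050
  C_22 = (0.95)(0.90) − (-0.30)(-0.15) = 0.8100
  C_23 = −[(0.95)(-0.05) − (-0.10)(-0.15)] = 0.0625
  C_31 = (-0.10)(-0.45) − (-0.30)(0.55) = 0.2100
  C_32 = −[(0.95)(-0.45) − (-0.30)(-0.35)] = 0.5325
  C_33 = (0.95)(0.55) − (-0.10)(-0.35) = 0.4875
det(I−A) = Σ_j (I−A)_1j·C_1j = (0.95)(0.4725) + (-0.10)(0.3825) + (-0.30)(0.1000) = 0.380625
adj(I−A) = Cᵀ =
  [ 0.4725   0.1050   0.2100]
  [ 0.3825   0.8100   0.5325]
  [ 0.1000   0.0625   0.4875]
(I − A)⁻¹ = adj(I−A) / det(I−A) ≈
  [   1.2414     0.2759     0.5517]
  [   1.0049     2.1281     1.3990]
  [   0.2627     0.1642     1.2808]
First solve x = (I − A)⁻¹ d = adj(I−A)·d / det(I−A); in particular x_3 = (0.1000·725 + 0.0625·1125 + 0.4875·675) / 0.380625 = 471.875 / 0.380625 ≈ 1239.73727.
Intermediate flow from 1 to 3: z_13 = a_13 · x_3 = 0.30 × 471.875 / 0.380625 = 141.5625 / 0.380625 ≈ 371.921.

z_13 = 371.921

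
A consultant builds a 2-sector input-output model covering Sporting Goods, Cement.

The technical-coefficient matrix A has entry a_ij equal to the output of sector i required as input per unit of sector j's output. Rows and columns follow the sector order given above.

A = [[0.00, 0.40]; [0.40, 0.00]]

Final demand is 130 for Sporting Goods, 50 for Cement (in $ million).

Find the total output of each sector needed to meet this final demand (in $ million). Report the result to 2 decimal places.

x_1 = 178.57, x_2 = 121.43

I − A =
  [   1.00    -0.40]
  [  -0.40     1.00]
det(I−A) = (1.00)(1.00) − (-0.40)(-0.40) = 0.8400
adj(I−A) = [[1.00, 0.40], [0.40, 1.00]]
(I − A)⁻¹ = adj(I−A) / det(I−A) ≈
  [   1.1905     0.4762]
  [   0.4762     1.1905]
x = (I − A)⁻¹ d = adj(I−A)·d / det(I−A), with det(I−A) = 0.8400:
  x_1 = (1.00·130 + 0.40·50) / 0.8400 = 150.00 / 0.8400 ≈ 178.57
  x_2 = (0.40·130 + 1.00·50) / 0.8400 = 102.00 / 0.8400 ≈ 121.43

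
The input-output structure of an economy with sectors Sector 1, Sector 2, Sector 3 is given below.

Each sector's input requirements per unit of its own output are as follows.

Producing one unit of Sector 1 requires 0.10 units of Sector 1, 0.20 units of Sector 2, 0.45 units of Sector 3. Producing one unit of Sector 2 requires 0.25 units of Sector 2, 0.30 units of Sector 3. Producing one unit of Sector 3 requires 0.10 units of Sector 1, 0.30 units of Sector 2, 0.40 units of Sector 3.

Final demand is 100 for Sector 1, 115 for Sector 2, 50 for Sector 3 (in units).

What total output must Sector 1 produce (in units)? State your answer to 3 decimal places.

I − A =
  [   0.90     0.00    -0.10]
  [  -0.20     0.75    -0.30]
  [  -0.45    -0.30     0.60]
Cofactors of I−A, C_ij = (−1)^(i+j)·(minor ij) (rows/columns in the sector order above):
  C_11 = (0.75)(0.60) − (-0.30)(-0.30) = 0.3600
  C_12 = −[(-0.20)(0.60) − (-0.30)(-0.45)] = 0.2550
  C_13 = (-0.20)(-0.30) − (0.75)(-0.45) = 0.3975
  C_21 = −[(0.00)(0.60) − (-0.10)(-0.30)] = 0.0300
  C_22 = (0.90)(0.60) − (-0.10)(-0.45) = 0.4950
  C_23 = −[(0.90)(-0.30) − (0.00)(-0.45)] = 0.2700
  C_31 = (0.00)(-0.30) − (-0.10)(0.75) = 0.0750
  C_32 = −[(0.90)(-0.30) − (-0.10)(-0.20)] = 0.2900
  C_33 = (0.90)(0.75) − (0.00)(-0.20) = 0.6750
det(I−A) = Σ_j (I−A)_1j·C_1j = (0.90)(0.3600) + (0.00)(0.2550) + (-0.10)(0.3975) = 0.28425
adj(I−A) = Cᵀ =
  [ 0.3600   0.0300   0.0750]
  [ 0.2550   0.4950   0.2900]
  [ 0.3975   0.2700   0.6750]
(I − A)⁻¹ = adj(I−A) / det(I−A) ≈
  [   1.2665     0.1055     0.2639]
  [   0.8971     1.7414     1.0202]
  [   1.3984     0.9499     2.3747]
x = (I − A)⁻¹ d = adj(I−A)·d / det(I−A), with det(I−A) = 0.28425:
  x_1 = (0.3600·100 + 0.0300·115 + 0.0750·50) / 0.28425 = 43.20 / 0.28425 ≈ 151.979
  x_2 = (0.2550·100 + 0.4950·115 + 0.2900·50) / 0.28425 = 96.925 / 0.28425 ≈ 340.985
  x_3 = (0.3975·100 + 0.2700·115 + 0.6750·50) / 0.28425 = 104.55 / 0.28425 ≈ 367.810

x_1 = 151.979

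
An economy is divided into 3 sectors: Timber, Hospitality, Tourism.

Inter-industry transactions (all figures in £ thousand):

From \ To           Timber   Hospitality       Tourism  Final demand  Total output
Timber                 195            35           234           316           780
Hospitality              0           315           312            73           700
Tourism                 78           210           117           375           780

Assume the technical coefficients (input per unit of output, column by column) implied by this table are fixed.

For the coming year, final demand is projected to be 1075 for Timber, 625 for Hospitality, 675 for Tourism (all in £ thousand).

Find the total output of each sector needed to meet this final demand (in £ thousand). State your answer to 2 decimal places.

Technical coefficients a_ij = z_ij / X_j:
  a_11 = 195/780 = 0.25, a_21 = 0/780 = 0.00, a_31 = 78/780 = 0.10
  a_12 = 35/700 = 0.05, a_22 = 315/700 = 0.45, a_32 = 210/700 = 0.30
  a_13 = 234/780 = 0.30, a_23 = 312/780 = 0.40, a_33 = 117/780 = 0.15
I − A =
  [   0.75    -0.05    -0.30]
  [   0.00     0.55    -0.40]
  [  -0.10    -0.30     0.85]
Cofactors of I−A, C_ij = (−1)^(i+j)·(minor ij) (rows/columns in the sector order above):
  C_11 = (0.55)(0.85) − (-0.40)(-0.30) = 0.3475
  C_12 = −[(0.00)(0.85) − (-0.40)(-0.10)] = 0.0400
  C_13 = (0.00)(-0.30) − (0.55)(-0.10) = 0.0550
  C_21 = −[(-0.05)(0.85) − (-0.30)(-0.30)] = 0.1325
  C_22 = (0.75)(0.85) − (-0.30)(-0.10) = 0.6075
  C_23 = −[(0.75)(-0.30) − (-0.05)(-0.10)] = 0.2300
  C_31 = (-0.05)(-0.40) − (-0.30)(0.55) = 0.1850
  C_32 = −[(0.75)(-0.40) − (-0.30)(0.00)] = 0.3000
  C_33 = (0.75)(0.55) − (-0.05)(0.00) = 0.4125
det(I−A) = Σ_j (I−A)_1j·C_1j = (0.75)(0.3475) + (-0.05)(0.0400) + (-0.30)(0.0550) = 0.242125
adj(I−A) = Cᵀ =
  [ 0.3475   0.1325   0.1850]
  [ 0.0400   0.6075   0.3000]
  [ 0.0550   0.2300   0.4125]
(I − A)⁻¹ = adj(I−A) / det(I−A) ≈
  [   1.4352     0.5472     0.7641]
  [   0.1652     2.5090     1.2390]
  [   0.2272     0.9499     1.7037]
x = (I − A)⁻¹ d = adj(I−A)·d / det(I−A), with det(I−A) = 0.242125:
  x_1 = (0.3475·1075 + 0.1325·625 + 0.1850·675) / 0.242125 = 581.25 / 0.242125 ≈ 2400.62
  x_2 = (0.0400·1075 + 0.6075·625 + 0.3000·675) / 0.242125 = 625.1875 / 0.242125 ≈ 2582.09
  x_3 = (0.0550·1075 + 0.2300·625 + 0.4125·675) / 0.242125 = 481.3125 / 0.242125 ≈ 1987.87

x_1 = 2400.62, x_2 = 2582.09, x_3 = 1987.87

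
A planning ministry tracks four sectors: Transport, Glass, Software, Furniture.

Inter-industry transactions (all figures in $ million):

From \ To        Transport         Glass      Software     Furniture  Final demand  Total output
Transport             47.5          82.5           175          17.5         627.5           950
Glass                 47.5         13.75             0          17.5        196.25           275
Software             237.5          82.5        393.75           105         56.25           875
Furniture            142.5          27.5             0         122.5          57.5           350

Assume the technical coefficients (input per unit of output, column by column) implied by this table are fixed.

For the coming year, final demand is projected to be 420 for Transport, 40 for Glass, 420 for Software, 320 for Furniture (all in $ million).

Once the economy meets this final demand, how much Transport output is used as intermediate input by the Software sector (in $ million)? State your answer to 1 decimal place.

Technical coefficients a_ij = z_ij / X_j:
  a_11 = 47.5/950 = 0.05, a_21 = 47.5/950 = 0.05, a_31 = 237.5/950 = 0.25, a_41 = 142.5/950 = 0.15
  a_12 = 82.5/275 = 0.30, a_22 = 13.75/275 = 0.05, a_32 = 82.5/275 = 0.30, a_42 = 27.5/275 = 0.10
  a_13 = 175/875 = 0.20, a_23 = 0/875 = 0.00, a_33 = 393.75/875 = 0.45, a_43 = 0/875 = 0.00
  a_14 = 17.5/350 = 0.05, a_24 = 17.5/350 = 0.05, a_34 = 105/350 = 0.30, a_44 = 122.5/350 = 0.35
I − A =
  [   0.95    -0.30    -0.20    -0.05]
  [  -0.05     0.95     0.00    -0.05]
  [  -0.25    -0.30     0.55    -0.30]
  [  -0.15    -0.10     0.00     0.65]
Compute the cofactors C_ij = (−1)^(i+j)·(3×3 minor ij) of I−A; the adjugate is their transpose:
adj(I−A) = Cᵀ =
  [ 0.336875   0.155000   0.122500   0.094375]
  [ 0.022000   0.294000   0.008000   0.028000]
  [ 0.209375   0.275000   0.562500   0.296875]
  [ 0.081125   0.081000   0.029500   0.437625]
det(I−A) = Σ_j (I−A)_1j·C_1j = (0.95)(0.336875) + (-0.30)(0.022000) + (-0.20)(0.209375) + (-0.05)(0.081125) = 0.2675
(I − A)⁻¹ = adj(I−A) / det(I−A) ≈
  [   1.2593     0.5794     0.4579     0.3528]
  [   0.0822     1.0991     0.0299     0.1047]
  [   0.7827     1.0280     2.1028     1.1098]
  [   0.3033     0.3028     0.1103     1.6360]
First solve x = (I − A)⁻¹ d = adj(I−A)·d / det(I−A); in particular x_3 = (0.209375·420 + 0.275000·40 + 0.562500·420 + 0.296875·320) / 0.2675 = 430.1875 / 0.2675 ≈ 1608.178.
Intermediate flow from 1 to 3: z_13 = a_13 · x_3 = 0.20 × 430.1875 / 0.2675 = 86.0375 / 0.2675 ≈ 321.6.

z_13 = 321.6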